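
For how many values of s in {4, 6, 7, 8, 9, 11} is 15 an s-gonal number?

1

s = 4: P(4, 3) = 9 and P(4, 4) = 16; 15 is not s-gonal.
s = 6: P(6, 3) = 15. ✓
s = 7: P(7, 2) = 7 and P(7, 3) = 18; 15 is not s-gonal.
s = 8: P(8, 2) = 8 and P(8, 3) = 21; 15 is not s-gonal.
s = 9: P(9, 2) = 9 and P(9, 3) = 24; 15 is not s-gonal.
s = 11: P(11, 2) = 11 and P(11, 3) = 30; 15 is not s-gonal.
Hits: s ∈ {6} → 1.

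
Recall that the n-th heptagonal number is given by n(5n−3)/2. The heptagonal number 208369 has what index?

Set n(5n−3)/2 = 208369, giving 5n² − 3n − 416738 = 0.
The discriminant is 9 + 40·208369 = 8334769, and √8334769 = 2887.
So n = (3 + 2887) / 10 = 2890/10 = 289.

289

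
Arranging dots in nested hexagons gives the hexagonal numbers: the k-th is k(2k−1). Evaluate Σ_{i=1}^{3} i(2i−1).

Σ i(2i−1) = 2Σi² − Σi over i = 1..3.
Σi = 6 and Σi² = 14.
2·14 − 1·6 = 22.

22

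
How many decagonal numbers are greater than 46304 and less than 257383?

The n-th decagonal number is n(4n−3).
Smallest index with value > 46304: n = 108 (giving 46332).
Largest index with value < 257383: n = 254 (giving 257302).
Indices 108 through 254: 147 terms.

147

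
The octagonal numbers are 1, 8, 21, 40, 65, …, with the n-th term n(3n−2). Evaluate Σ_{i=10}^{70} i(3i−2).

344650

Σ i(3i−2) = 3Σi² − 2Σi over i = 10..70.
Σi = 2485 − 45 = 2440 and Σi² = 116795 − 285 = 116510.
3·116510 − 2·2440 = 344650.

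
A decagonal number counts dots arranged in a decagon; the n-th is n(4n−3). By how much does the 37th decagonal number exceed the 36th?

289

Consecutive decagonal numbers differ by 8n − 7: here 8·37 − 7 = 289.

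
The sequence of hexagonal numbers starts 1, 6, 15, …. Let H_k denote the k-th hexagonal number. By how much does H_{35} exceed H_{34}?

Consecutive hexagonal numbers differ by 4n − 3: here 4·35 − 3 = 137.

137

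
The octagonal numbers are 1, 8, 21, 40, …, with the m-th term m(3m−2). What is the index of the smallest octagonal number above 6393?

Solve n(3n−2) > 6393 for integer n.
The largest n with value ≤ 6393 is 46 (since 6256 ≤ 6393 < 6533), so the first above is n = 47, value 6533.

47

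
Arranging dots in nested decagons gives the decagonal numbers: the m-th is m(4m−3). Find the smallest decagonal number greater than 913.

976

Solve n(4n−3) > 913 for integer n.
The largest n with value ≤ 913 is 15 (since 855 ≤ 913 < 976), so the first above is n = 16, value 976.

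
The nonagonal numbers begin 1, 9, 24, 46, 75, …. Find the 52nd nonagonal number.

The 52nd nonagonal number is n(7n−5)/2 with n = 52.
52·(7·52 − 5)/2 = 52·359/2 = 9334.

9334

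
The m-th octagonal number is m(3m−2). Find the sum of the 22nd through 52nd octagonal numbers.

Σ i(3i−2) = 3Σi² − 2Σi over i = 22..52.
Σi = 1378 − 231 = 1147 and Σi² = 48230 − 3311 = 44919.
3·44919 − 2·1147 = 132463.

132463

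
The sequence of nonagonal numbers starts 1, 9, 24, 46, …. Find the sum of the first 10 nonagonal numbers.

1210

Σ i(7i−5)/2 = (7Σi² − 5Σi) / 2 over i = 1..10.
Σi = 55 and Σi² = 385.
(7·385 − 5·55) / 2 = 2420/2 = 1210.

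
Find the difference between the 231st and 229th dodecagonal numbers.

4592

231·(5·231 − 4) = 265881 and 229·(5·229 − 4) = 261289.
Difference: 265881 − 261289 = 4592.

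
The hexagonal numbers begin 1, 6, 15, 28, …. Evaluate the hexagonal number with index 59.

6903

59·(2·59 − 1) = 59·117 = 6903.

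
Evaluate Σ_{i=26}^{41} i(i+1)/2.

Σ i(i+1)/2 = (Σi² + Σi) / 2 over i = 26..41.
Σi = 861 − 325 = 536 and Σi² = 23821 − 5525 = 18296.
(1·18296 + 1·536) / 2 = 18832/2 = 9416.

9416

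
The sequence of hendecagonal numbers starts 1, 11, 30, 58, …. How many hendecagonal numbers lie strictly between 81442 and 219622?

The n-th hendecagonal number is n(9n−7)/2.
Smallest index with value > 81442: n = 135 (giving 81540).
Largest index with value < 219622: n = 221 (giving 219011).
Indices 135 through 221: 87 terms.

87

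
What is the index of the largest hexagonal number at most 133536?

Solve n(2n−1) ≤ 133536 for integer n.
n = 258 gives 132870 ≤ 133536, while n = 259 gives 133903 > 133536; so the answer is index 258.

258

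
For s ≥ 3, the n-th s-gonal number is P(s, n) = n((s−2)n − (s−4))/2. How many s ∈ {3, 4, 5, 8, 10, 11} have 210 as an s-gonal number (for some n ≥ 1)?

2

s = 3: P(3, 20) = 210. ✓
s = 4: P(4, 14) = 196 and P(4, 15) = 225; 210 is not s-gonal.
s = 5: P(5, 12) = 210. ✓
s = 8: P(8, 8) = 176 and P(8, 9) = 225; 210 is not s-gonal.
s = 10: P(10, 7) = 175 and P(10, 8) = 232; 210 is not s-gonal.
s = 11: P(11, 7) = 196 and P(11, 8) = 260; 210 is not s-gonal.
Hits: s ∈ {3, 5} → 2.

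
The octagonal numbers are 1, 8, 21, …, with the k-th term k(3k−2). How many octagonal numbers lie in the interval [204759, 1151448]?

358

The n-th octagonal number is n(3n−2).
Smallest index with value ≥ 204759: n = 262 (giving 205408).
Largest index with value ≤ 1151448: n = 619 (giving 1148245).
Indices 262 through 619: 358 terms.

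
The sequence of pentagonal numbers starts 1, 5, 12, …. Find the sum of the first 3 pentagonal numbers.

18

Σ i(3i−1)/2 = (3Σi² − Σi) / 2 over i = 1..3.
Σi = 6 and Σi² = 14.
(3·14 − 1·6) / 2 = 36/2 = 18.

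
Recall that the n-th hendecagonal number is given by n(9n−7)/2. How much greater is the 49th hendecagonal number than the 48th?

Consecutive hendecagonal numbers differ by 9n − 8: here 9·49 − 8 = 433.

433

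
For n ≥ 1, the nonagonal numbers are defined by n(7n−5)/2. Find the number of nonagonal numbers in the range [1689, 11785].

The n-th nonagonal number is n(7n−5)/2.
Smallest index with value ≥ 1689: n = 23 (giving 1794).
Largest index with value ≤ 11785: n = 58 (giving 11629).
Indices 23 through 58: 36 terms.

36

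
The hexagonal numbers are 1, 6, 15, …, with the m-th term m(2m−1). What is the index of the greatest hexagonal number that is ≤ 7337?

60

Solve n(2n−1) ≤ 7337 for integer n.
n = 60 gives 7140 ≤ 7337, while n = 61 gives 7381 > 7337; so the answer is index 60.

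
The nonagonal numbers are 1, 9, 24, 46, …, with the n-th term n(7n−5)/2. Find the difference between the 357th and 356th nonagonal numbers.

Consecutive nonagonal numbers differ by 7n − 6: here 7·357 − 6 = 2493.

2493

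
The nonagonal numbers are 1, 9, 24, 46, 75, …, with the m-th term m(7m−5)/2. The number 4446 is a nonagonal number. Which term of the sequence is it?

Set n(7n−5)/2 = 4446, giving 7n² − 5n − 8892 = 0.
The discriminant is 25 + 56·4446 = 249001, and √249001 = 499.
So n = (5 + 499) / 14 = 504/14 = 36.

36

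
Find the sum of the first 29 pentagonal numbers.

Σ i(3i−1)/2 = (3Σi² − Σi) / 2 over i = 1..29.
Σi = 435 and Σi² = 8555.
(3·8555 − 1·435) / 2 = 25230/2 = 12615.

12615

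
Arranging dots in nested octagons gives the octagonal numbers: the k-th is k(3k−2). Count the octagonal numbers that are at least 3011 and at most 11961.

31

The n-th octagonal number is n(3n−2).
Smallest index with value ≥ 3011: n = 33 (giving 3201).
Largest index with value ≤ 11961: n = 63 (giving 11781).
Indices 33 through 63: 31 terms.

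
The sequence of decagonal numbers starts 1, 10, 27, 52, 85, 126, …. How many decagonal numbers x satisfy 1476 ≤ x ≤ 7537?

24

The n-th decagonal number is n(4n−3).
Smallest index with value ≥ 1476: n = 20 (giving 1540).
Largest index with value ≤ 7537: n = 43 (giving 7267).
Indices 20 through 43: 24 terms.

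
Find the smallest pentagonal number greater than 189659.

189926

Solve n(3n−1)/2 > 189659 for integer n.
The largest n with value ≤ 189659 is 355 (since 188860 ≤ 189659 < 189926), so the first above is n = 356, value 189926.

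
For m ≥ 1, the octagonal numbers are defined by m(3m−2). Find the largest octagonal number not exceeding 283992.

Solve n(3n−2) ≤ 283992 for integer n.
n = 308 gives 283976 ≤ 283992, while n = 309 gives 285825 > 283992; so the answer is 283976.

283976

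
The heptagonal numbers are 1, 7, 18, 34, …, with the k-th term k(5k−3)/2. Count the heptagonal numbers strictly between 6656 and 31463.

The n-th heptagonal number is n(5n−3)/2.
Smallest index with value > 6656: n = 52 (giving 6682).
Largest index with value < 31463: n = 112 (giving 31192).
Indices 52 through 112: 61 terms.

61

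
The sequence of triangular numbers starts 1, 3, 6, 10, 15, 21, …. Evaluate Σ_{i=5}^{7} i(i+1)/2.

64

Σ i(i+1)/2 = (Σi² + Σi) / 2 over i = 5..7.
Σi = 28 − 10 = 18 and Σi² = 140 − 30 = 110.
(1·110 + 1·18) / 2 = 128/2 = 64.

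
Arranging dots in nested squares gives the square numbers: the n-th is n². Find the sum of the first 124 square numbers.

643250

Σ_{i=1}^{124} i² = 124·125·249/6 = 643250.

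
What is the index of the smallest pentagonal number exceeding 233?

Solve n(3n−1)/2 > 233 for integer n.
The largest n with value ≤ 233 is 12 (since 210 ≤ 233 < 247), so the first above is n = 13, value 247.

13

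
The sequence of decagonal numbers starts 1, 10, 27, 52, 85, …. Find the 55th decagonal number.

11935

The 55th decagonal number is n(4n−3) with n = 55.
55·(4·55 − 3) = 55·217 = 11935.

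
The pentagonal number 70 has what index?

7

Set n(3n−1)/2 = 70, giving 3n² − n − 140 = 0.
So n = (1 + 41) / 6 = 42/6 = 7.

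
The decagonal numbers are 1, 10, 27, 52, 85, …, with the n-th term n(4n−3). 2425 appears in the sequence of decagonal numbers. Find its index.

Set n(4n−3) = 2425, giving 4n² − 3n − 2425 = 0.
The discriminant is 9 + 16·2425 = 38809, and √38809 = 197.
So n = (3 + 197) / 8 = 200/8 = 25.

25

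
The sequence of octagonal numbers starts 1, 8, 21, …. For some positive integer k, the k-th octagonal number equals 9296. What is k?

Set n(3n−2) = 9296, giving 3n² − 2n − 9296 = 0.
The discriminant is 4 + 12·9296 = 111556, and √111556 = 334.
So n = (2 + 334) / 6 = 336/6 = 56.

56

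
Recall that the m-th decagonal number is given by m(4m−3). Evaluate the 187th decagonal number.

139315

The 187th decagonal number is n(4n−3) with n = 187.
187·(4·187 − 3) = 187·745 = 139315.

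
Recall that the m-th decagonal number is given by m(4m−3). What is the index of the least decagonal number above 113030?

169

Solve n(4n−3) > 113030 for integer n.
The largest n with value ≤ 113030 is 168 (since 112392 ≤ 113030 < 113737), so the first above is n = 169, value 113737.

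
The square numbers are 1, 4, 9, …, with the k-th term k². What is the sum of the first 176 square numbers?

Σ_{i=1}^{176} i² = 176·177·353/6 = 1832776.

1832776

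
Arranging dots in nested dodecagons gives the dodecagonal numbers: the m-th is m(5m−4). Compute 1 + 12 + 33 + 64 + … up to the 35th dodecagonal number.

72030

Σ i(5i−4) = 5Σi² − 4Σi over i = 1..35.
Σi = 630 and Σi² = 14910.
5·14910 − 4·630 = 72030.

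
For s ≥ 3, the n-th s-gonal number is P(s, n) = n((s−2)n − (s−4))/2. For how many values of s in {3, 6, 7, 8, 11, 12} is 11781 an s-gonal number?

s = 3: P(3, 153) = 11781. ✓
s = 6: P(6, 77) = 11781. ✓
s = 7: P(7, 68) = 11458 and P(7, 69) = 11799; 11781 is not s-gonal.
s = 8: P(8, 63) = 11781. ✓
s = 11: P(11, 51) = 11526 and P(11, 52) = 11986; 11781 is not s-gonal.
s = 12: P(12, 48) = 11328 and P(12, 49) = 11809; 11781 is not s-gonal.
Hits: s ∈ {3, 6, 8} → 3.

3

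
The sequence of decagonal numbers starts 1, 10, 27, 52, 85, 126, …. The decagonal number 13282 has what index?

58

Set n(4n−3) = 13282, giving 4n² − 3n − 13282 = 0.
So n = (3 + 461) / 8 = 464/8 = 58.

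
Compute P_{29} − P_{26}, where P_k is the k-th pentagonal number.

246

29·(3·29 − 1)/2 = 1247 and 26·(3·26 − 1)/2 = 1001.
Difference: 1247 − 1001 = 246.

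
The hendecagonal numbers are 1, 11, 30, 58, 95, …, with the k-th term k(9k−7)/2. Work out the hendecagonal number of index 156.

108966

The 156th hendecagonal number is n(9n−7)/2 with n = 156.
156·(9·156 − 7)/2 = 156·1397/2 = 108966.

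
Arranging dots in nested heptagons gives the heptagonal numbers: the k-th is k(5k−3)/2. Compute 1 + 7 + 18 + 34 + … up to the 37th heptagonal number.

Σ i(5i−3)/2 = (5Σi² − 3Σi) / 2 over i = 1..37.
Σi = 703 and Σi² = 17575.
(5·17575 − 3·703) / 2 = 85766/2 = 42883.

42883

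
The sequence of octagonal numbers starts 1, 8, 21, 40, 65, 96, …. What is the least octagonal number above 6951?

7105

Solve n(3n−2) > 6951 for integer n.
The largest n with value ≤ 6951 is 48 (since 6816 ≤ 6951 < 7105), so the first above is n = 49, value 7105.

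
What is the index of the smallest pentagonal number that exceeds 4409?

Solve n(3n−1)/2 > 4409 for integer n.
The largest n with value ≤ 4409 is 54 (since 4347 ≤ 4409 < 4510), so the first above is n = 55, value 4510.

55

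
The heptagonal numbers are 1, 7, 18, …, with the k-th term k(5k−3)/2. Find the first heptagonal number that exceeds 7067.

Solve n(5n−3)/2 > 7067 for integer n.
The largest n with value ≤ 7067 is 53 (since 6943 ≤ 7067 < 7209), so the first above is n = 54, value 7209.

7209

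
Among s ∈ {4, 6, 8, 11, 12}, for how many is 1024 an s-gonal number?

1

s = 4: P(4, 32) = 1024. ✓
s = 6: P(6, 22) = 946 and P(6, 23) = 1035; 1024 is not s-gonal.
s = 8: P(8, 18) = 936 and P(8, 19) = 1045; 1024 is not s-gonal.
s = 11: P(11, 15) = 960 and P(11, 16) = 1096; 1024 is not s-gonal.
s = 12: P(12, 14) = 924 and P(12, 15) = 1065; 1024 is not s-gonal.
Hits: s ∈ {4} → 1.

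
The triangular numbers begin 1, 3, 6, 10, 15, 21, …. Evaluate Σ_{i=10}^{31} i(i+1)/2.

5291

Σ i(i+1)/2 = (Σi² + Σi) / 2 over i = 10..31.
Σi = 496 − 45 = 451 and Σi² = 10416 − 285 = 10131.
(1·10131 + 1·451) / 2 = 10582/2 = 5291.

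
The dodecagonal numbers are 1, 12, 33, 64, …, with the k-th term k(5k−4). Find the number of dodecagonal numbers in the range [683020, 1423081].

164

The n-th dodecagonal number is n(5n−4).
Smallest index with value ≥ 683020: n = 370 (giving 683020).
Largest index with value ≤ 1423081: n = 533 (giving 1418313).
Indices 370 through 533: 164 terms.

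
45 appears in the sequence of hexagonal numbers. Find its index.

Set n(2n−1) = 45, giving 2n² − n − 45 = 0.
The discriminant is 1 + 8·45 = 361, and √361 = 19.
So n = (1 + 19) / 4 = 20/4 = 5.

5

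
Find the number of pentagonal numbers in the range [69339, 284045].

The n-th pentagonal number is n(3n−1)/2.
Smallest index with value ≥ 69339: n = 216 (giving 69876).
Largest index with value ≤ 284045: n = 435 (giving 283620).
Indices 216 through 435: 220 terms.

220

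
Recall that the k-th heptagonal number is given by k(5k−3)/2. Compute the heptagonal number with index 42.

The 42nd heptagonal number is n(5n−3)/2 with n = 42.
42·(5·42 − 3)/2 = 42·207/2 = 4347.

4347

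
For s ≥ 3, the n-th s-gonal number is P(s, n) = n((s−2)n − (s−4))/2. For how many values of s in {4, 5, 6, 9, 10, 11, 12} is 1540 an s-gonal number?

2

s = 4: P(4, 39) = 1521 and P(4, 40) = 1600; 1540 is not s-gonal.
s = 5: P(5, 32) = 1520 and P(5, 33) = 1617; 1540 is not s-gonal.
s = 6: P(6, 28) = 1540. ✓
s = 9: P(9, 21) = 1491 and P(9, 22) = 1639; 1540 is not s-gonal.
s = 10: P(10, 20) = 1540. ✓
s = 11: P(11, 18) = 1395 and P(11, 19) = 1558; 1540 is not s-gonal.
s = 12: P(12, 17) = 1377 and P(12, 18) = 1548; 1540 is not s-gonal.
Hits: s ∈ {6, 10} → 2.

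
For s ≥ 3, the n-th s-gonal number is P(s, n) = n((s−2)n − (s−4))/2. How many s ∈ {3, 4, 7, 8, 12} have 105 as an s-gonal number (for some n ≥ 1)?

s = 3: P(3, 14) = 105. ✓
s = 4: P(4, 10) = 100 and P(4, 11) = 121; 105 is not s-gonal.
s = 7: P(7, 6) = 81 and P(7, 7) = 112; 105 is not s-gonal.
s = 8: P(8, 6) = 96 and P(8, 7) = 133; 105 is not s-gonal.
s = 12: P(12, 5) = 105. ✓
Hits: s ∈ {3, 12} → 2.

2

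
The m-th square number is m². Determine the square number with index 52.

The 52nd square number is n² with n = 52.
52² = 2704.

2704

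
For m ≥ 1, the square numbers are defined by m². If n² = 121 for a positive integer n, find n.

We need n² = 121, so n = √121 = 11.

11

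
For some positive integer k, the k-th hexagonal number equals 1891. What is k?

31

Set n(2n−1) = 1891, giving 2n² − n − 1891 = 0.
The discriminant is 1 + 8·1891 = 15129, and √15129 = 123.
So n = (1 + 123) / 4 = 124/4 = 31.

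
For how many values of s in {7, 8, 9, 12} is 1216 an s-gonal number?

s = 7: P(7, 22) = 1177 and P(7, 23) = 1288; 1216 is not s-gonal.
s = 8: P(8, 20) = 1160 and P(8, 21) = 1281; 1216 is not s-gonal.
s = 9: P(9, 19) = 1216. ✓
s = 12: P(12, 16) = 1216. ✓
Hits: s ∈ {9, 12} → 2.

2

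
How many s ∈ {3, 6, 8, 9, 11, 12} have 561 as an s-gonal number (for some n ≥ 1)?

3

s = 3: P(3, 33) = 561. ✓
s = 6: P(6, 17) = 561. ✓
s = 8: P(8, 14) = 560 and P(8, 15) = 645; 561 is not s-gonal.
s = 9: P(9, 13) = 559 and P(9, 14) = 651; 561 is not s-gonal.
s = 11: P(11, 11) = 506 and P(11, 12) = 606; 561 is not s-gonal.
s = 12: P(12, 11) = 561. ✓
Hits: s ∈ {3, 6, 12} → 3.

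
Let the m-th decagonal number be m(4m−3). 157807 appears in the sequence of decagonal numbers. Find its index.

Set n(4n−3) = 157807, giving 4n² − 3n − 157807 = 0.
So n = (3 + 1589) / 8 = 1592/8 = 199.

199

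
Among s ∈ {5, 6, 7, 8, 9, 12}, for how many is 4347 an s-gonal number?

2

s = 5: P(5, 54) = 4347. ✓
s = 6: P(6, 46) = 4186 and P(6, 47) = 4371; 4347 is not s-gonal.
s = 7: P(7, 42) = 4347. ✓
s = 8: P(8, 38) = 4256 and P(8, 39) = 4485; 4347 is not s-gonal.
s = 9: P(9, 35) = 4200 and P(9, 36) = 4446; 4347 is not s-gonal.
s = 12: P(12, 29) = 4089 and P(12, 30) = 4380; 4347 is not s-gonal.
Hits: s ∈ {5, 7} → 2.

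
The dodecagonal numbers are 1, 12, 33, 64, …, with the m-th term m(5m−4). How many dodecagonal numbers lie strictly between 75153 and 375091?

The n-th dodecagonal number is n(5n−4).
Smallest index with value > 75153: n = 124 (giving 76384).
Largest index with value < 375091: n = 274 (giving 374284).
Indices 124 through 274: 151 terms.

151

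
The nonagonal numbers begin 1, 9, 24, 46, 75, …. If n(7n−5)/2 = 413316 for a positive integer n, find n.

Set n(7n−5)/2 = 413316, giving 7n² − 5n − 826632 = 0.
The discriminant is 25 + 56·413316 = 23145721, and √23145721 = 4811.
So n = (5 + 4811) / 14 = 4816/14 = 344.

344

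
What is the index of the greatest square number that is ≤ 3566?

Solve n² ≤ 3566 for integer n.
n = 59 gives 3481 ≤ 3566, while n = 60 gives 3600 > 3566; so the answer is index 59.

59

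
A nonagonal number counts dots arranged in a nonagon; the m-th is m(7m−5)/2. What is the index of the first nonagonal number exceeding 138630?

200

Solve n(7n−5)/2 > 138630 for integer n.
The largest n with value ≤ 138630 is 199 (since 138106 ≤ 138630 < 139500), so the first above is n = 200, value 139500.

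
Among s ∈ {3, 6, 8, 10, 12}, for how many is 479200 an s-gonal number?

1

s = 3: P(3, 978) = 478731 and P(3, 979) = 479710; 479200 is not s-gonal.
s = 6: P(6, 489) = 477753 and P(6, 490) = 479710; 479200 is not s-gonal.
s = 8: P(8, 400) = 479200. ✓
s = 10: P(10, 346) = 477826 and P(10, 347) = 480595; 479200 is not s-gonal.
s = 12: P(12, 309) = 476169 and P(12, 310) = 479260; 479200 is not s-gonal.
Hits: s ∈ {8} → 1.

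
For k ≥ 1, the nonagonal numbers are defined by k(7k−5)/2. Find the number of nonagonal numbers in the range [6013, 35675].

60

The n-th nonagonal number is n(7n−5)/2.
Smallest index with value ≥ 6013: n = 42 (giving 6069).
Largest index with value ≤ 35675: n = 101 (giving 35451).
Indices 42 through 101: 60 terms.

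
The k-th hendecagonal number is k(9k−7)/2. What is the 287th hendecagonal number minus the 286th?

Consecutive hendecagonal numbers differ by 9n − 8: here 9·287 − 8 = 2575.

2575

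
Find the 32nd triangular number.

32·33/2 = 1056/2 = 528.

528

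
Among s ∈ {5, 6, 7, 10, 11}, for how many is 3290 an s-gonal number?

s = 5: P(5, 47) = 3290. ✓
s = 6: P(6, 40) = 3160 and P(6, 41) = 3321; 3290 is not s-gonal.
s = 7: P(7, 36) = 3186 and P(7, 37) = 3367; 3290 is not s-gonal.
s = 10: P(10, 29) = 3277 and P(10, 30) = 3510; 3290 is not s-gonal.
s = 11: P(11, 27) = 3186 and P(11, 28) = 3430; 3290 is not s-gonal.
Hits: s ∈ {5} → 1.

1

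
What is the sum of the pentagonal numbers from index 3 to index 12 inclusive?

Σ i(3i−1)/2 = (3Σi² − Σi) / 2 over i = 3..12.
Σi = 78 − 3 = 75 and Σi² = 650 − 5 = 645.
(3·645 − 1·75) / 2 = 1860/2 = 930.

930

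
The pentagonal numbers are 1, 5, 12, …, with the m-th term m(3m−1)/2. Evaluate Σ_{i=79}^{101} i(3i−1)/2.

Σ i(3i−1)/2 = (3Σi² − Σi) / 2 over i = 79..101.
Σi = 5151 − 3081 = 2070 and Σi² = 348551 − 161239 = 187312.
(3·187312 − 1·2070) / 2 = 559866/2 = 279933.

279933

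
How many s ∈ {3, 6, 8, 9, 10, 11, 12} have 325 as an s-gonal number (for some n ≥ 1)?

s = 3: P(3, 25) = 325. ✓
s = 6: P(6, 13) = 325. ✓
s = 8: P(8, 10) = 280 and P(8, 11) = 341; 325 is not s-gonal.
s = 9: P(9, 10) = 325. ✓
s = 10: P(10, 9) = 297 and P(10, 10) = 370; 325 is not s-gonal.
s = 11: P(11, 8) = 260 and P(11, 9) = 333; 325 is not s-gonal.
s = 12: P(12, 8) = 288 and P(12, 9) = 369; 325 is not s-gonal.
Hits: s ∈ {3, 6, 9} → 3.

3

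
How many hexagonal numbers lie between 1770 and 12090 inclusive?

The n-th hexagonal number is n(2n−1).
Smallest index with value ≥ 1770: n = 30 (giving 1770).
Largest index with value ≤ 12090: n = 78 (giving 12090).
Indices 30 through 78: 49 terms.

49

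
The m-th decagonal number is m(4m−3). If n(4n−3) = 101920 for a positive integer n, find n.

Set n(4n−3) = 101920, giving 4n² − 3n − 101920 = 0.
The discriminant is 9 + 16·101920 = 1630729, and √1630729 = 1277.
So n = (3 + 1277) / 8 = 1280/8 = 160.
Check: 160·(4·160 − 3) = 101920. ✓

160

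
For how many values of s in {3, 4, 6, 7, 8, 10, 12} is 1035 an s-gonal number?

s = 3: P(3, 45) = 1035. ✓
s = 4: P(4, 32) = 1024 and P(4, 33) = 1089; 1035 is not s-gonal.
s = 6: P(6, 23) = 1035. ✓
s = 7: P(7, 20) = 970 and P(7, 21) = 1071; 1035 is not s-gonal.
s = 8: P(8, 18) = 936 and P(8, 19) = 1045; 1035 is not s-gonal.
s = 10: P(10, 16) = 976 and P(10, 17) = 1105; 1035 is not s-gonal.
s = 12: P(12, 14) = 924 and P(12, 15) = 1065; 1035 is not s-gonal.
Hits: s ∈ {3, 6} → 2.

2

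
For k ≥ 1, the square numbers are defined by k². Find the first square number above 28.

36

Solve n² > 28 for integer n.
The largest n with value ≤ 28 is 5 (since 25 ≤ 28 < 36), so the first above is n = 6, value 36.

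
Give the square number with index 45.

2025

The 45th square number is n² with n = 45.
45² = 2025.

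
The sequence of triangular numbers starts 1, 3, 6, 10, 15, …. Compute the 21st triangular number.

231

The 21st triangular number is n(n+1)/2 with n = 21.
21·22/2 = 462/2 = 231.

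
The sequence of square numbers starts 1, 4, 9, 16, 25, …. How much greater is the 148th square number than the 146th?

148² = 21904 and 146² = 21316.
Difference: 21904 − 21316 = 588.

588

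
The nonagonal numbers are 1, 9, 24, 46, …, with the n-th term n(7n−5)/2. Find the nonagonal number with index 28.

28·(7·28 − 5)/2 = 28·191/2 = 2674.

2674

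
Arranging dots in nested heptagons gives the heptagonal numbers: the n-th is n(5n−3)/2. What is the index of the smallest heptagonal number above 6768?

53

Solve n(5n−3)/2 > 6768 for integer n.
The largest n with value ≤ 6768 is 52 (since 6682 ≤ 6768 < 6943), so the first above is n = 53, value 6943.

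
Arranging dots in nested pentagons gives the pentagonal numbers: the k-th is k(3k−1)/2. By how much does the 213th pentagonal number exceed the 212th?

637

Consecutive pentagonal numbers differ by 3n − 2: here 3·213 − 2 = 637.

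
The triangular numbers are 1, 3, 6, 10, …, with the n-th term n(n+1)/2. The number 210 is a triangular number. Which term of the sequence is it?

20

Set n(n+1)/2 = 210, giving n² + n − 420 = 0.
So n = (-1 + 41) / 2 = 40/2 = 20.
Check: 20·21/2 = 210. ✓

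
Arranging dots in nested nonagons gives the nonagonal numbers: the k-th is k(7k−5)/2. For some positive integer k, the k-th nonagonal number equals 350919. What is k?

Set n(7n−5)/2 = 350919, giving 7n² − 5n − 701838 = 0.
The discriminant is 25 + 56·350919 = 19651489, and √19651489 = 4433.
So n = (5 + 4433) / 14 = 4438/14 = 317.
Check: 317·(7·317 − 5)/2 = 350919. ✓

317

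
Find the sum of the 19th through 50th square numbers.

Σ_{i=19}^{50} i² = 42925 − 2109 = 40816.

40816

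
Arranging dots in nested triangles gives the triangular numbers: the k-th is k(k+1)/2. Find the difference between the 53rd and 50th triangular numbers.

156

53·54/2 = 1431 and 50·51/2 = 1275.
Difference: 1431 − 1275 = 156.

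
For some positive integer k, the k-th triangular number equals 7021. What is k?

118

Set n(n+1)/2 = 7021, giving n² + n − 14042 = 0.
So n = (-1 + 237) / 2 = 236/2 = 118.
Check: 118·119/2 = 7021. ✓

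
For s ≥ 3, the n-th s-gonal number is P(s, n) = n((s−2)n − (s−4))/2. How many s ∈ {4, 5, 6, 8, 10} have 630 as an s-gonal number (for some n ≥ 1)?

1

s = 4: P(4, 25) = 625 and P(4, 26) = 676; 630 is not s-gonal.
s = 5: P(5, 20) = 590 and P(5, 21) = 651; 630 is not s-gonal.
s = 6: P(6, 18) = 630. ✓
s = 8: P(8, 14) = 560 and P(8, 15) = 645; 630 is not s-gonal.
s = 10: P(10, 12) = 540 and P(10, 13) = 637; 630 is not s-gonal.
Hits: s ∈ {6} → 1.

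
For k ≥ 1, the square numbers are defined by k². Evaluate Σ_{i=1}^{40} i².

22140

Σ_{i=1}^{40} i² = 40·41·81/6 = 22140.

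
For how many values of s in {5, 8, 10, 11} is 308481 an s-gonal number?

1

s = 5: P(5, 453) = 307587 and P(5, 454) = 308947; 308481 is not s-gonal.
s = 8: P(8, 321) = 308481. ✓
s = 10: P(10, 278) = 308302 and P(10, 279) = 310527; 308481 is not s-gonal.
s = 11: P(11, 262) = 307981 and P(11, 263) = 310340; 308481 is not s-gonal.
Hits: s ∈ {8} → 1.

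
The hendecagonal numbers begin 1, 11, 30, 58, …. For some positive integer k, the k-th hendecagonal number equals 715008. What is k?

Set n(9n−7)/2 = 715008, giving 9n² − 7n − 1430016 = 0.
The discriminant is 49 + 72·715008 = 51480625, and √51480625 = 7175.
So n = (7 + 7175) / 18 = 7182/18 = 399.

399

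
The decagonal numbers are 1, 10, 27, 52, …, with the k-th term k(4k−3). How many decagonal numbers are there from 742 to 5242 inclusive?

The n-th decagonal number is n(4n−3).
Smallest index with value ≥ 742: n = 14 (giving 742).
Largest index with value ≤ 5242: n = 36 (giving 5076).
Indices 14 through 36: 23 terms.

23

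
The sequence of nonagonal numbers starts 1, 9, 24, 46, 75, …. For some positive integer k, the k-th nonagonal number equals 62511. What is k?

134

Set n(7n−5)/2 = 62511, giving 7n² − 5n − 125022 = 0.
The discriminant is 25 + 56·62511 = 3500641, and √3500641 = 1871.
So n = (5 + 1871) / 14 = 1876/14 = 134.
Check: 134·(7·134 − 5)/2 = 62511. ✓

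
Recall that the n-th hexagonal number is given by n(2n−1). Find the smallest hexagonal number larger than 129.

153

Solve n(2n−1) > 129 for integer n.
The largest n with value ≤ 129 is 8 (since 120 ≤ 129 < 153), so the first above is n = 9, value 153.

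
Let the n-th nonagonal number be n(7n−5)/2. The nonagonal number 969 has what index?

17

Set n(7n−5)/2 = 969, giving 7n² − 5n − 1938 = 0.
The discriminant is 25 + 56·969 = 54289, and √54289 = 233.
So n = (5 + 233) / 14 = 238/14 = 17.
Check: 17·(7·17 − 5)/2 = 969. ✓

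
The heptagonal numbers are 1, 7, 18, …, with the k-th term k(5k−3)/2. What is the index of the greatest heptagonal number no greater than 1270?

22

Solve n(5n−3)/2 ≤ 1270 for integer n.
n = 22 gives 1177 ≤ 1270, while n = 23 gives 1288 > 1270; so the answer is index 22.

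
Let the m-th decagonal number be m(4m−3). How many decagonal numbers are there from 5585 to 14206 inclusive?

The n-th decagonal number is n(4n−3).
Smallest index with value ≥ 5585: n = 38 (giving 5662).
Largest index with value ≤ 14206: n = 59 (giving 13747).
Indices 38 through 59: 22 terms.

22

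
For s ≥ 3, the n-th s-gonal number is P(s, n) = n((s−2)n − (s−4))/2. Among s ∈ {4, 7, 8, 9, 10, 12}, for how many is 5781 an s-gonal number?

s = 4: P(4, 76) = 5776 and P(4, 77) = 5929; 5781 is not s-gonal.
s = 7: P(7, 48) = 5688 and P(7, 49) = 5929; 5781 is not s-gonal.
s = 8: P(8, 44) = 5720 and P(8, 45) = 5985; 5781 is not s-gonal.
s = 9: P(9, 41) = 5781. ✓
s = 10: P(10, 38) = 5662 and P(10, 39) = 5967; 5781 is not s-gonal.
s = 12: P(12, 34) = 5644 and P(12, 35) = 5985; 5781 is not s-gonal.
Hits: s ∈ {9} → 1.

1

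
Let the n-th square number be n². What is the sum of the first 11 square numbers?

506

Σ_{i=1}^{11} i² = 11·12·23/6 = 506.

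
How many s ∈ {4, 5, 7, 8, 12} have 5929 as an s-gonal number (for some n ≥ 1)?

2

s = 4: P(4, 77) = 5929. ✓
s = 5: P(5, 63) = 5922 and P(5, 64) = 6112; 5929 is not s-gonal.
s = 7: P(7, 49) = 5929. ✓
s = 8: P(8, 44) = 5720 and P(8, 45) = 5985; 5929 is not s-gonal.
s = 12: P(12, 34) = 5644 and P(12, 35) = 5985; 5929 is not s-gonal.
Hits: s ∈ {4, 7} → 2.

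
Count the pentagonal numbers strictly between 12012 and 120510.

194

The n-th pentagonal number is n(3n−1)/2.
Smallest index with value > 12012: n = 90 (giving 12105).
Largest index with value < 120510: n = 283 (giving 119992).
Indices 90 through 283: 194 terms.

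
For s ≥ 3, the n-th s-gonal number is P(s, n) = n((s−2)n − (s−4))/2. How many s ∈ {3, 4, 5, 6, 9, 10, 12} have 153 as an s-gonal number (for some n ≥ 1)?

s = 3: P(3, 17) = 153. ✓
s = 4: P(4, 12) = 144 and P(4, 13) = 169; 153 is not s-gonal.
s = 5: P(5, 10) = 145 and P(5, 11) = 176; 153 is not s-gonal.
s = 6: P(6, 9) = 153. ✓
s = 9: P(9, 6) = 111 and P(9, 7) = 154; 153 is not s-gonal.
s = 10: P(10, 6) = 126 and P(10, 7) = 175; 153 is not s-gonal.
s = 12: P(12, 5) = 105 and P(12, 6) = 156; 153 is not s-gonal.
Hits: s ∈ {3, 6} → 2.

2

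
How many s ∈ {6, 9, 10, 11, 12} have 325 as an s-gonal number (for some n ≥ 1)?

2

s = 6: P(6, 13) = 325. ✓
s = 9: P(9, 10) = 325. ✓
s = 10: P(10, 9) = 297 and P(10, 10) = 370; 325 is not s-gonal.
s = 11: P(11, 8) = 260 and P(11, 9) = 333; 325 is not s-gonal.
s = 12: P(12, 8) = 288 and P(12, 9) = 369; 325 is not s-gonal.
Hits: s ∈ {6, 9} → 2.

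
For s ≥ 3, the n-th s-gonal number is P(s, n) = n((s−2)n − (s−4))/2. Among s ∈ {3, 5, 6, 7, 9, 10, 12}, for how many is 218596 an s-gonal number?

1

s = 3: P(3, 660) = 218130 and P(3, 661) = 218791; 218596 is not s-gonal.
s = 5: P(5, 381) = 217551 and P(5, 382) = 218695; 218596 is not s-gonal.
s = 6: P(6, 330) = 217470 and P(6, 331) = 218791; 218596 is not s-gonal.
s = 7: P(7, 296) = 218596. ✓
s = 9: P(9, 250) = 218125 and P(9, 251) = 219876; 218596 is not s-gonal.
s = 10: P(10, 234) = 218322 and P(10, 235) = 220195; 218596 is not s-gonal.
s = 12: P(12, 209) = 217569 and P(12, 210) = 219660; 218596 is not s-gonal.
Hits: s ∈ {7} → 1.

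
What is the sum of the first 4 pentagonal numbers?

Σ i(3i−1)/2 = (3Σi² − Σi) / 2 over i = 1..4.
Σi = 10 and Σi² = 30.
(3·30 − 1·10) / 2 = 80/2 = 40.

40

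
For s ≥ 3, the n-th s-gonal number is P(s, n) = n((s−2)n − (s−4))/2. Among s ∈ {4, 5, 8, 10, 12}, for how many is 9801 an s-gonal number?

2

s = 4: P(4, 99) = 9801. ✓
s = 5: P(5, 81) = 9801. ✓
s = 8: P(8, 57) = 9633 and P(8, 58) = 9976; 9801 is not s-gonal.
s = 10: P(10, 49) = 9457 and P(10, 50) = 9850; 9801 is not s-gonal.
s = 12: P(12, 44) = 9504 and P(12, 45) = 9945; 9801 is not s-gonal.
Hits: s ∈ {4, 5} → 2.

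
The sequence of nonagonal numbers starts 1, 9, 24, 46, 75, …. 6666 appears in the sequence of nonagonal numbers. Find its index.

Set n(7n−5)/2 = 6666, giving 7n² − 5n − 13332 = 0.
The discriminant is 25 + 56·6666 = 373321, and √373321 = 611.
So n = (5 + 611) / 14 = 616/14 = 44.

44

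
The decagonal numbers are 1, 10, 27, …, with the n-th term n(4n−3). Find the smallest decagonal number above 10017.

10251

Solve n(4n−3) > 10017 for integer n.
The largest n with value ≤ 10017 is 50 (since 9850 ≤ 10017 < 10251), so the first above is n = 51, value 10251.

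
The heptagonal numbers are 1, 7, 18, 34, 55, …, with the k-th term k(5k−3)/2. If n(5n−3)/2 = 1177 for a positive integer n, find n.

Set n(5n−3)/2 = 1177, giving 5n² − 3n − 2354 = 0.
So n = (3 + 217) / 10 = 220/10 = 22.

22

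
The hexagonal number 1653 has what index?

29

Set n(2n−1) = 1653, giving 2n² − n − 1653 = 0.
The discriminant is 1 + 8·1653 = 13225, and √13225 = 115.
So n = (1 + 115) / 4 = 116/4 = 29.
Check: 29·(2·29 − 1) = 1653. ✓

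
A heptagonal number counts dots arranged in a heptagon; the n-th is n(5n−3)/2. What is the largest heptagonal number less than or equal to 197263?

Solve n(5n−3)/2 ≤ 197263 for integer n.
n = 281 gives 196981 ≤ 197263, while n = 282 gives 198387 > 197263; so the answer is 196981.

196981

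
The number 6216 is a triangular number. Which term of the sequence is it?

Set n(n+1)/2 = 6216, giving n² + n − 12432 = 0.
The discriminant is 1 + 8·6216 = 49729, and √49729 = 223.
So n = (-1 + 223) / 2 = 222/2 = 111.
Check: 111·112/2 = 6216. ✓

111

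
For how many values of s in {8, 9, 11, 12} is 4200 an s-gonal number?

1

s = 8: P(8, 37) = 4033 and P(8, 38) = 4256; 4200 is not s-gonal.
s = 9: P(9, 35) = 4200. ✓
s = 11: P(11, 30) = 3945 and P(11, 31) = 4216; 4200 is not s-gonal.
s = 12: P(12, 29) = 4089 and P(12, 30) = 4380; 4200 is not s-gonal.
Hits: s ∈ {9} → 1.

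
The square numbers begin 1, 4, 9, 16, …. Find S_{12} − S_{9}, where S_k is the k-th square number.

12² = 144 and 9² = 81.
Difference: 144 − 81 = 63.

63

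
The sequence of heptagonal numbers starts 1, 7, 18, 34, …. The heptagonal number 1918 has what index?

28

Set n(5n−3)/2 = 1918, giving 5n² − 3n − 3836 = 0.
The discriminant is 9 + 40·1918 = 76729, and √76729 = 277.
So n = (3 + 277) / 10 = 280/10 = 28.
Check: 28·(5·28 − 3)/2 = 1918. ✓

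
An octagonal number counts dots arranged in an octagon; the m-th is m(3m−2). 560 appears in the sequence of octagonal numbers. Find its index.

14

Set n(3n−2) = 560, giving 3n² − 2n − 560 = 0.
The discriminant is 4 + 12·560 = 6724, and √6724 = 82.
So n = (2 + 82) / 6 = 84/6 = 14.
Check: 14·(3·14 − 2) = 560. ✓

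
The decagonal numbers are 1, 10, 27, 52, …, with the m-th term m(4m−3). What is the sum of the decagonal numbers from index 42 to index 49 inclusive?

Σ i(4i−3) = 4Σi² − 3Σi over i = 42..49.
Σi = 1225 − 861 = 364 and Σi² = 40425 − 23821 = 16604.
4·16604 − 3·364 = 65324.

65324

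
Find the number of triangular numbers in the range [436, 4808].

68

The n-th triangular number is n(n+1)/2.
Smallest index with value ≥ 436: n = 30 (giving 465).
Largest index with value ≤ 4808: n = 97 (giving 4753).
Indices 30 through 97: 68 terms.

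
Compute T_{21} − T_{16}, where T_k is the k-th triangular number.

95

21·22/2 = 231 and 16·17/2 = 136.
Difference: 231 − 136 = 95.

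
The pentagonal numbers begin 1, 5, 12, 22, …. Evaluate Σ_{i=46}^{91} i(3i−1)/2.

Σ i(3i−1)/2 = (3Σi² − Σi) / 2 over i = 46..91.
Σi = 4186 − 1035 = 3151 and Σi² = 255346 − 31395 = 223951.
(3·223951 − 1·3151) / 2 = 668702/2 = 334351.

334351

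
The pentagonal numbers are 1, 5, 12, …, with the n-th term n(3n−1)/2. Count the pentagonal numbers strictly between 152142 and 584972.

306

The n-th pentagonal number is n(3n−1)/2.
Smallest index with value > 152142: n = 319 (giving 152482).
Largest index with value < 584972: n = 624 (giving 583752).
Indices 319 through 624: 306 terms.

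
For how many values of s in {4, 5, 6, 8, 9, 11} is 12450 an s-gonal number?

s = 4: P(4, 111) = 12321 and P(4, 112) = 12544; 12450 is not s-gonal.
s = 5: P(5, 91) = 12376 and P(5, 92) = 12650; 12450 is not s-gonal.
s = 6: P(6, 79) = 12403 and P(6, 80) = 12720; 12450 is not s-gonal.
s = 8: P(8, 64) = 12160 and P(8, 65) = 12545; 12450 is not s-gonal.
s = 9: P(9, 60) = 12450. ✓
s = 11: P(11, 52) = 11986 and P(11, 53) = 12455; 12450 is not s-gonal.
Hits: s ∈ {9} → 1.

1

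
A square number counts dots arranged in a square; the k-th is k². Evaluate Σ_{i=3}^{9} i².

Σ_{i=3}^{9} i² = 285 − 5 = 280.

280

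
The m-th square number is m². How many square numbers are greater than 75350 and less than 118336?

The n-th square number is n².
Smallest index with value > 75350: n = 275 (giving 75625).
Largest index with value < 118336: n = 343 (giving 117649).
Indices 275 through 343: 69 terms.

69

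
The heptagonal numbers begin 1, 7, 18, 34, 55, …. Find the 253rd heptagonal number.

159643

The 253rd heptagonal number is n(5n−3)/2 with n = 253.
253·(5·253 − 3)/2 = 253·1262/2 = 253·631 = 159643.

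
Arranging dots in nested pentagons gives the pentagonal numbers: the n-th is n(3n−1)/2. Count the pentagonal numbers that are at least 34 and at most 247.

9

The n-th pentagonal number is n(3n−1)/2.
Smallest index with value ≥ 34: n = 5 (giving 35).
Largest index with value ≤ 247: n = 13 (giving 247).
Indices 5 through 13: 9 terms.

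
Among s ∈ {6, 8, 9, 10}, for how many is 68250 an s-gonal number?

s = 6: P(6, 184) = 67528 and P(6, 185) = 68265; 68250 is not s-gonal.
s = 8: P(8, 151) = 68101 and P(8, 152) = 69008; 68250 is not s-gonal.
s = 9: P(9, 140) = 68250. ✓
s = 10: P(10, 130) = 67210 and P(10, 131) = 68251; 68250 is not s-gonal.
Hits: s ∈ {9} → 1.

1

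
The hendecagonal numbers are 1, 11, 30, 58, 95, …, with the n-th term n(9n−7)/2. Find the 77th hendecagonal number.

26411

77·(9·77 − 7)/2 = 77·686/2 = 77·343 = 26411.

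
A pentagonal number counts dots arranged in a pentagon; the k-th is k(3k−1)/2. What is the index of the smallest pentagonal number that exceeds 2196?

39

Solve n(3n−1)/2 > 2196 for integer n.
The largest n with value ≤ 2196 is 38 (since 2147 ≤ 2196 < 2262), so the first above is n = 39, value 2262.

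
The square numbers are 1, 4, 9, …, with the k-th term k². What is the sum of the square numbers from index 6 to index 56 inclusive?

60061

Σ_{i=6}^{56} i² = 60116 − 55 = 60061.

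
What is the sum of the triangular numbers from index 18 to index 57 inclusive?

Σ i(i+1)/2 = (Σi² + Σi) / 2 over i = 18..57.
Σi = 1653 − 153 = 1500 and Σi² = 63365 − 1785 = 61580.
(1·61580 + 1·1500) / 2 = 63080/2 = 31540.

31540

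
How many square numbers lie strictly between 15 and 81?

5

The n-th square number is n².
Smallest index with value > 15: n = 4 (giving 16).
Largest index with value < 81: n = 8 (giving 64).
Indices 4 through 8: 5 terms.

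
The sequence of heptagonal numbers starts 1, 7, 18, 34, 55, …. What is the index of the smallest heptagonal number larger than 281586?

336

Solve n(5n−3)/2 > 281586 for integer n.
The largest n with value ≤ 281586 is 335 (since 280060 ≤ 281586 < 281736), so the first above is n = 336, value 281736.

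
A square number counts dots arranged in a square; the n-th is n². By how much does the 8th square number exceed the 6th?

8² = 64 and 6² = 36.
Difference: 64 − 36 = 28.

28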